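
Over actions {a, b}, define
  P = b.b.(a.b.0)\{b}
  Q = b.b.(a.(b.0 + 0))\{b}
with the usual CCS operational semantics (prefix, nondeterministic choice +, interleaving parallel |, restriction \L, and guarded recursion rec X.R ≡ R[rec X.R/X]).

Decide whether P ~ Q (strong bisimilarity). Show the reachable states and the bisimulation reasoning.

P's transition system — 4 states:
  m0 = b.b.(a.b.0)\{b} ⊢ -b-> m1
  m1 = b.(a.b.0)\{b} ⊢ -b-> m2
  m2 = (a.b.0)\{b} ⊢ -a-> m3
  m3 = (b.0)\{b} ⊢ stopped
Q's transition system — 4 states:
  n0 = b.b.(a.(b.0 + 0))\{b} ⊢ -b-> n1
  n1 = b.(a.(b.0 + 0))\{b} ⊢ -b-> n2
  n2 = (a.(b.0 + 0))\{b} ⊢ -a-> n3
  n3 = (b.0 + 0)\{b} ⊢ stopped
Bisimilarity quotient blocks:
  B0 = {m0, n0}
  B1 = {m1, n1}
  B2 = {m2, n2}
  B3 = {m3, n3}
m0 ∈ B0, n0 ∈ B0 → same block

YES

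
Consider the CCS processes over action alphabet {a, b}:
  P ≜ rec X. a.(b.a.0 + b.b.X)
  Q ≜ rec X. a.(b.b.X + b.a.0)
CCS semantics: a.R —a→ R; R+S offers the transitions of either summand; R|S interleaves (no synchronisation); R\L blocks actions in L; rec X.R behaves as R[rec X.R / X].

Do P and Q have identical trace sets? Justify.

P's transition system — 5 states:
  p0 = rec X. a.(b.a.0 + b.b.X) ⊢ --a--▸ p1
  p1 = b.a.0 + b.b.(rec X. a.(b.a.0 + b.b.X)) ⊢ --b--▸ p2, --b--▸ p3
  p2 = a.0 ⊢ --a--▸ p4
  p3 = b.(rec X. a.(b.a.0 + b.b.X)) ⊢ --b--▸ p0
  p4 = 0 ⊢ ∅
Q's transition system — 5 states:
  q0 = rec X. a.(b.b.X + b.a.0) ⊢ --a--▸ q1
  q1 = b.b.(rec X. a.(b.b.X + b.a.0)) + b.a.0 ⊢ --b--▸ q2, --b--▸ q3
  q2 = a.0 ⊢ --a--▸ q4
  q3 = b.(rec X. a.(b.b.X + b.a.0)) ⊢ --b--▸ q0
  q4 = 0 ⊢ ∅
Partition-refinement fixed point:
  B0 = {p0, q0}
  B1 = {p1, q1}
  B2 = {p3, q3}
  B3 = {p2, q2}
  B4 = {p4, q4}
p0 ∈ B0, q0 ∈ B0 → same block
Bisimilar ⇒ trace-equivalent.

trace-equivalent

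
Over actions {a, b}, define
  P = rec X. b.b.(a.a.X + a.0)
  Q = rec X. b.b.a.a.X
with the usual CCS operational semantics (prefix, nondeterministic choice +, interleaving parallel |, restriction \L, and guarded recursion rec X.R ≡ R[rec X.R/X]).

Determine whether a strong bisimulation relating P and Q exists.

LTS(P): 5 reachable states
  m0 = rec X. b.b.(a.a.X + a.0) :: -b-> m1
  m1 = b.(a.a.(rec X. b.b.(a.a.X + a.0)) + a.0) :: -b-> m2
  m2 = a.a.(rec X. b.b.(a.a.X + a.0)) + a.0 :: -a-> m3, -a-> m4
  m3 = 0 :: deadlocked
  m4 = a.(rec X. b.b.(a.a.X + a.0)) :: -a-> m0
LTS(Q): 4 reachable states
  n0 = rec X. b.b.a.a.X :: -b-> n1
  n1 = b.a.a.(rec X. b.b.a.a.X) :: -b-> n2
  n2 = a.a.(rec X. b.b.a.a.X) :: -a-> n3
  n3 = a.(rec X. b.b.a.a.X) :: -a-> n0
Bisimilarity quotient blocks:
  B0 = {m0}
  B1 = {m1}
  B2 = {m2}
  B3 = {m3}
  B4 = {m4}
  B5 = {n0}
  B6 = {n1}
  B7 = {n2}
  B8 = {n3}
m0 ∈ B0, n0 ∈ B5 → different blocks

NO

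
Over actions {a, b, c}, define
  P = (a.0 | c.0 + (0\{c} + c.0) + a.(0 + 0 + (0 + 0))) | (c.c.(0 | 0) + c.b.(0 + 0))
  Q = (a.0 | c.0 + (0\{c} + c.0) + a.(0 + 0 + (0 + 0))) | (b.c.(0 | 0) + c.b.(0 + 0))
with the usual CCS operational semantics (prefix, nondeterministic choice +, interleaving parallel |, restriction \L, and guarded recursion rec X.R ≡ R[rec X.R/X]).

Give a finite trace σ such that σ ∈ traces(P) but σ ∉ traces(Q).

ccc

Reachable graph of P (30 states):
  u0 = (a.0 | c.0 + (0\{c} + c.0) + a.(0 + 0 + (0 + 0))) | (c.c.(0 | 0) + c.b.(0 + 0)) | --a--▸ u1, --a--▸ u2, --c--▸ u3, --c--▸ u4, --c--▸ u5, --c--▸ u6
  u1 = (0 + 0 + (0 + 0)) | (c.c.(0 | 0) + c.b.(0 + 0)) | --c--▸ u7, --c--▸ u8
  u2 = 0 | c.0 | (c.c.(0 | 0) + c.b.(0 + 0)) | --c--▸ u10, --c--▸ u11, --c--▸ u9
  u3 = (a.0 | c.0 + (0\{c} + c.0) + a.(0 + 0 + (0 + 0))) | b.(0 + 0) | --a--▸ u10, --a--▸ u7, --b--▸ u12, --c--▸ u13, --c--▸ u14
  u4 = (a.0 | c.0 + (0\{c} + c.0) + a.(0 + 0 + (0 + 0))) | c.(0 | 0) | --a--▸ u11, --a--▸ u8, --c--▸ u15, --c--▸ u16, --c--▸ u17
  u5 = 0 | (c.c.(0 | 0) + c.b.(0 + 0)) | --c--▸ u13, --c--▸ u16
  u6 = a.0 | 0 | (c.c.(0 | 0) + c.b.(0 + 0)) | --a--▸ u9, --c--▸ u14, --c--▸ u17
  u7 = (0 + 0 + (0 + 0)) | b.(0 + 0) | --b--▸ u18
  u8 = (0 + 0 + (0 + 0)) | c.(0 | 0) | --c--▸ u19
  u9 = 0 | 0 | (c.c.(0 | 0) + c.b.(0 + 0)) | --c--▸ u20, --c--▸ u21
  u10 = 0 | c.0 | b.(0 + 0) | --b--▸ u22, --c--▸ u20
  u11 = 0 | c.0 | c.(0 | 0) | --c--▸ u21, --c--▸ u23
  u12 = (a.0 | c.0 + (0\{c} + c.0) + a.(0 + 0 + (0 + 0))) | (0 + 0) | --a--▸ u18, --a--▸ u22, --c--▸ u24, --c--▸ u25
  u13 = 0 | b.(0 + 0) | --b--▸ u24
  u14 = a.0 | 0 | b.(0 + 0) | --a--▸ u20, --b--▸ u25
  u15 = (a.0 | c.0 + (0\{c} + c.0) + a.(0 + 0 + (0 + 0))) | (0 | 0) | --a--▸ u19, --a--▸ u23, --c--▸ u26, --c--▸ u27
  u16 = 0 | c.(0 | 0) | --c--▸ u26
  u17 = a.0 | 0 | c.(0 | 0) | --a--▸ u21, --c--▸ u27
  u18 = (0 + 0 + (0 + 0)) | (0 + 0) | ·
  u19 = (0 + 0 + (0 + 0)) | (0 | 0) | ·
  u20 = 0 | 0 | b.(0 + 0) | --b--▸ u28
  u21 = 0 | 0 | c.(0 | 0) | --c--▸ u29
  u22 = 0 | c.0 | (0 + 0) | --c--▸ u28
  u23 = 0 | c.0 | (0 | 0) | --c--▸ u29
  u24 = 0 | (0 + 0) | ·
  u25 = a.0 | 0 | (0 + 0) | --a--▸ u28
  u26 = 0 | (0 | 0) | ·
  u27 = a.0 | 0 | (0 | 0) | --a--▸ u29
  u28 = 0 | 0 | (0 + 0) | ·
  u29 = 0 | 0 | (0 | 0) | ·
Reachable graph of Q (30 states):
  v0 = (a.0 | c.0 + (0\{c} + c.0) + a.(0 + 0 + (0 + 0))) | (b.c.(0 | 0) + c.b.(0 + 0)) | --a--▸ v1, --a--▸ v2, --b--▸ v3, --c--▸ v4, --c--▸ v5, --c--▸ v6
  v1 = (0 + 0 + (0 + 0)) | (b.c.(0 | 0) + c.b.(0 + 0)) | --b--▸ v7, --c--▸ v8
  v2 = 0 | c.0 | (b.c.(0 | 0) + c.b.(0 + 0)) | --b--▸ v9, --c--▸ v10, --c--▸ v11
  v3 = (a.0 | c.0 + (0\{c} + c.0) + a.(0 + 0 + (0 + 0))) | c.(0 | 0) | --a--▸ v7, --a--▸ v9, --c--▸ v12, --c--▸ v13, --c--▸ v14
  v4 = (a.0 | c.0 + (0\{c} + c.0) + a.(0 + 0 + (0 + 0))) | b.(0 + 0) | --a--▸ v11, --a--▸ v8, --b--▸ v15, --c--▸ v16, --c--▸ v17
  v5 = 0 | (b.c.(0 | 0) + c.b.(0 + 0)) | --b--▸ v13, --c--▸ v16
  v6 = a.0 | 0 | (b.c.(0 | 0) + c.b.(0 + 0)) | --a--▸ v10, --b--▸ v14, --c--▸ v17
  v7 = (0 + 0 + (0 + 0)) | c.(0 | 0) | --c--▸ v18
  v8 = (0 + 0 + (0 + 0)) | b.(0 + 0) | --b--▸ v19
  v9 = 0 | c.0 | c.(0 | 0) | --c--▸ v20, --c--▸ v21
  v10 = 0 | 0 | (b.c.(0 | 0) + c.b.(0 + 0)) | --b--▸ v20, --c--▸ v22
  v11 = 0 | c.0 | b.(0 + 0) | --b--▸ v23, --c--▸ v22
  v12 = (a.0 | c.0 + (0\{c} + c.0) + a.(0 + 0 + (0 + 0))) | (0 | 0) | --a--▸ v18, --a--▸ v21, --c--▸ v24, --c--▸ v25
  v13 = 0 | c.(0 | 0) | --c--▸ v24
  v14 = a.0 | 0 | c.(0 | 0) | --a--▸ v20, --c--▸ v25
  v15 = (a.0 | c.0 + (0\{c} + c.0) + a.(0 + 0 + (0 + 0))) | (0 + 0) | --a--▸ v19, --a--▸ v23, --c--▸ v26, --c--▸ v27
  v16 = 0 | b.(0 + 0) | --b--▸ v26
  v17 = a.0 | 0 | b.(0 + 0) | --a--▸ v22, --b--▸ v27
  v18 = (0 + 0 + (0 + 0)) | (0 | 0) | ·
  v19 = (0 + 0 + (0 + 0)) | (0 + 0) | ·
  v20 = 0 | 0 | c.(0 | 0) | --c--▸ v28
  v21 = 0 | c.0 | (0 | 0) | --c--▸ v28
  v22 = 0 | 0 | b.(0 + 0) | --b--▸ v29
  v23 = 0 | c.0 | (0 + 0) | --c--▸ v29
  v24 = 0 | (0 | 0) | ·
  v25 = a.0 | 0 | (0 | 0) | --a--▸ v28
  v26 = 0 | (0 + 0) | ·
  v27 = a.0 | 0 | (0 + 0) | --a--▸ v29
  v28 = 0 | 0 | (0 | 0) | ·
  v29 = 0 | 0 | (0 + 0) | ·
Executing ccc from P (initial set {u0}):
  step 1 (c): {u3, u4, u5, u6}
  step 2 (c): {u13, u14, u15, u16, u17}
  step 3 (c): {u26, u27}
  — P admits the full trace.
Executing ccc from Q (initial set {v0}):
  step 1 (c): {v4, v5, v6}
  step 2 (c): {v16, v17}
  step 3 (c): ∅  — Q cannot continue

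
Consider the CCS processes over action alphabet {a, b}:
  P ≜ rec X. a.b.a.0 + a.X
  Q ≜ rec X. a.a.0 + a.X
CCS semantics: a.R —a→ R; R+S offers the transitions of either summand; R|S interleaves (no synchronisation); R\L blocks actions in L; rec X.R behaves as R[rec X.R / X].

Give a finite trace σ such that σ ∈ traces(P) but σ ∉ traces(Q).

Reachable graph of P (4 states):
  p0 = rec X. a.b.a.0 + a.X has moves —a→ p0, —a→ p1
  p1 = b.a.0 has moves —b→ p2
  p2 = a.0 has moves —a→ p3
  p3 = 0 has moves ∅
Reachable graph of Q (3 states):
  q0 = rec X. a.a.0 + a.X has moves —a→ q0, —a→ q1
  q1 = a.0 has moves —a→ q2
  q2 = 0 has moves ∅
Executing ab from P (initial set {p0}):
  step 1 (a): {p0, p1}
  step 2 (b): {p2}
  P completes σ.
Executing ab from Q (initial set {q0}):
  step 1 (a): {q0, q1}
  step 2 (b): no successor for Q

ab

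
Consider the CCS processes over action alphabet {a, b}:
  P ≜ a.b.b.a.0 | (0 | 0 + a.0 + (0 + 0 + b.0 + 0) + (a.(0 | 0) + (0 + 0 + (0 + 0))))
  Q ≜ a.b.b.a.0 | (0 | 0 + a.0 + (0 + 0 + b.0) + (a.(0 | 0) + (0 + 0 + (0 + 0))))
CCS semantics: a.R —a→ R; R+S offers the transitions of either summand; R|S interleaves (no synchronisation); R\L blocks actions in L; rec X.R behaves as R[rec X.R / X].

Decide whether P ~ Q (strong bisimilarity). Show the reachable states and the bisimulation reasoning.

P's transition system — 15 states:
  s0 = a.b.b.a.0 | (0 | 0 + a.0 + (0 + 0 + b.0 + 0) + (a.(0 | 0) + (0 + 0 + (0 + 0)))) | =a=> s1, =a=> s2, =a=> s3, =b=> s2
  s1 = a.b.b.a.0 | (0 | 0) | =a=> s4
  s2 = a.b.b.a.0 | 0 | =a=> s5
  s3 = b.b.a.0 | (0 | 0 + a.0 + (0 + 0 + b.0 + 0) + (a.(0 | 0) + (0 + 0 + (0 + 0)))) | =a=> s4, =a=> s5, =b=> s5, =b=> s6
  s4 = b.b.a.0 | (0 | 0) | =b=> s7
  s5 = b.b.a.0 | 0 | =b=> s8
  s6 = b.a.0 | (0 | 0 + a.0 + (0 + 0 + b.0 + 0) + (a.(0 | 0) + (0 + 0 + (0 + 0)))) | =a=> s7, =a=> s8, =b=> s8, =b=> s9
  s7 = b.a.0 | (0 | 0) | =b=> s10
  s8 = b.a.0 | 0 | =b=> s11
  s9 = a.0 | (0 | 0 + a.0 + (0 + 0 + b.0 + 0) + (a.(0 | 0) + (0 + 0 + (0 + 0)))) | =a=> s10, =a=> s11, =a=> s12, =b=> s11
  s10 = a.0 | (0 | 0) | =a=> s13
  s11 = a.0 | 0 | =a=> s14
  s12 = 0 | (0 | 0 + a.0 + (0 + 0 + b.0 + 0) + (a.(0 | 0) + (0 + 0 + (0 + 0)))) | =a=> s13, =a=> s14, =b=> s14
  s13 = 0 | (0 | 0) | deadlocked
  s14 = 0 | 0 | deadlocked
Q's transition system — 15 states:
  t0 = a.b.b.a.0 | (0 | 0 + a.0 + (0 + 0 + b.0) + (a.(0 | 0) + (0 + 0 + (0 + 0)))) | =a=> t1, =a=> t2, =a=> t3, =b=> t2
  t1 = a.b.b.a.0 | (0 | 0) | =a=> t4
  t2 = a.b.b.a.0 | 0 | =a=> t5
  t3 = b.b.a.0 | (0 | 0 + a.0 + (0 + 0 + b.0) + (a.(0 | 0) + (0 + 0 + (0 + 0)))) | =a=> t4, =a=> t5, =b=> t5, =b=> t6
  t4 = b.b.a.0 | (0 | 0) | =b=> t7
  t5 = b.b.a.0 | 0 | =b=> t8
  t6 = b.a.0 | (0 | 0 + a.0 + (0 + 0 + b.0) + (a.(0 | 0) + (0 + 0 + (0 + 0)))) | =a=> t7, =a=> t8, =b=> t8, =b=> t9
  t7 = b.a.0 | (0 | 0) | =b=> t10
  t8 = b.a.0 | 0 | =b=> t11
  t9 = a.0 | (0 | 0 + a.0 + (0 + 0 + b.0) + (a.(0 | 0) + (0 + 0 + (0 + 0)))) | =a=> t10, =a=> t11, =a=> t12, =b=> t11
  t10 = a.0 | (0 | 0) | =a=> t13
  t11 = a.0 | 0 | =a=> t14
  t12 = 0 | (0 | 0 + a.0 + (0 + 0 + b.0) + (a.(0 | 0) + (0 + 0 + (0 + 0)))) | =a=> t13, =a=> t14, =b=> t14
  t13 = 0 | (0 | 0) | deadlocked
  t14 = 0 | 0 | deadlocked
Coarsest stable partition (strong bisimilarity classes):
  B0 = {s0, t0}
  B1 = {s3, t3}
  B2 = {s4, s5, t4, t5}
  B3 = {s7, s8, t7, t8}
  B4 = {s10, s11, t10, t11}
  B5 = {s13, s14, t13, t14}
  B6 = {s6, t6}
  B7 = {s9, t9}
  B8 = {s12, t12}
  B9 = {s1, s2, t1, t2}
s0 ∈ B0, t0 ∈ B0 → same block

YES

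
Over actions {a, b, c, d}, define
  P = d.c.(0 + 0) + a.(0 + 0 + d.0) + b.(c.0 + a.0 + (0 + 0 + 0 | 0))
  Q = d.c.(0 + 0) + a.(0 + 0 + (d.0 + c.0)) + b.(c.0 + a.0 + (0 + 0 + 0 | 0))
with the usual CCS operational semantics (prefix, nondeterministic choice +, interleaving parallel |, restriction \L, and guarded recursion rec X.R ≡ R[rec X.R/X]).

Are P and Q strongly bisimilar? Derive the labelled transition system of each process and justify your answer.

LTS(P): 6 reachable states
  s0 = d.c.(0 + 0) + a.(0 + 0 + d.0) + b.(c.0 + a.0 + (0 + 0 + 0 | 0)) ⊢ —a→ s1, —b→ s2, —d→ s3
  s1 = 0 + 0 + d.0 ⊢ —d→ s4
  s2 = c.0 + a.0 + (0 + 0 + 0 | 0) ⊢ —a→ s4, —c→ s4
  s3 = c.(0 + 0) ⊢ —c→ s5
  s4 = 0 ⊢ ∅
  s5 = 0 + 0 ⊢ ∅
LTS(Q): 6 reachable states
  t0 = d.c.(0 + 0) + a.(0 + 0 + (d.0 + c.0)) + b.(c.0 + a.0 + (0 + 0 + 0 | 0)) ⊢ —a→ t1, —b→ t2, —d→ t3
  t1 = 0 + 0 + (d.0 + c.0) ⊢ —c→ t4, —d→ t4
  t2 = c.0 + a.0 + (0 + 0 + 0 | 0) ⊢ —a→ t4, —c→ t4
  t3 = c.(0 + 0) ⊢ —c→ t5
  t4 = 0 ⊢ ∅
  t5 = 0 + 0 ⊢ ∅
Bisimilarity quotient blocks:
  B0 = {s0}
  B1 = {s1}
  B2 = {s4, s5, t4, t5}
  B3 = {s3, t3}
  B4 = {s2, t2}
  B5 = {t0}
  B6 = {t1}
s0 ∈ B0, t0 ∈ B5 → different blocks

P ≁ Q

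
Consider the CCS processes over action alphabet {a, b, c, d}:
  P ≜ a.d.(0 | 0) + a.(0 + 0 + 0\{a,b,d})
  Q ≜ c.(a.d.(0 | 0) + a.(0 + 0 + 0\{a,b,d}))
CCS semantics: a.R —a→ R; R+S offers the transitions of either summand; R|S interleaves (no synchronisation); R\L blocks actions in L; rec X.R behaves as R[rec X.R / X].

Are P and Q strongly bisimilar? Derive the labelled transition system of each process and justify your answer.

P ≁ Q

Reachable graph of P (4 states):
  m0 = a.d.(0 | 0) + a.(0 + 0 + 0\{a,b,d}) has moves ··a··> m1, ··a··> m2
  m1 = 0 + 0 + 0\{a,b,d} has moves (no moves)
  m2 = d.(0 | 0) has moves ··d··> m3
  m3 = 0 | 0 has moves (no moves)
Reachable graph of Q (5 states):
  n0 = c.(a.d.(0 | 0) + a.(0 + 0 + 0\{a,b,d})) has moves ··c··> n1
  n1 = a.d.(0 | 0) + a.(0 + 0 + 0\{a,b,d}) has moves ··a··> n2, ··a··> n3
  n2 = 0 + 0 + 0\{a,b,d} has moves (no moves)
  n3 = d.(0 | 0) has moves ··d··> n4
  n4 = 0 | 0 has moves (no moves)
Partition-refinement fixed point:
  B0 = {m0, n1}
  B1 = {m2, n3}
  B2 = {m1, m3, n2, n4}
  B3 = {n0}
m0 ∈ B0, n0 ∈ B3 → different blocks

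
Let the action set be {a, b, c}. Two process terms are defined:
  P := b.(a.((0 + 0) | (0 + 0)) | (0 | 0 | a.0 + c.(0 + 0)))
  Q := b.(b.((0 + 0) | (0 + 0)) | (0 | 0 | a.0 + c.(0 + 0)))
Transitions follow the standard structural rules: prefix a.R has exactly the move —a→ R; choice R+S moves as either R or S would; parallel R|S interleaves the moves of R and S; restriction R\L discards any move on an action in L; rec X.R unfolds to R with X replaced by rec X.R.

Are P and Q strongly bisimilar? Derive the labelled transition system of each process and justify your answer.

P ≁ Q

LTS(P): 7 reachable states
  m0 = b.(a.((0 + 0) | (0 + 0)) | (0 | 0 | a.0 + c.(0 + 0))) has moves —b→ m1
  m1 = a.((0 + 0) | (0 + 0)) | (0 | 0 | a.0 + c.(0 + 0)) has moves —a→ m2, —a→ m3, —c→ m4
  m2 = (0 + 0) | (0 + 0) | (0 | 0 | a.0 + c.(0 + 0)) has moves —a→ m5, —c→ m6
  m3 = a.((0 + 0) | (0 + 0)) | (0 | 0 | 0) has moves —a→ m5
  m4 = a.((0 + 0) | (0 + 0)) | (0 + 0) has moves —a→ m6
  m5 = (0 + 0) | (0 + 0) | (0 | 0 | 0) has moves ·
  m6 = (0 + 0) | (0 + 0) | (0 + 0) has moves ·
LTS(Q): 7 reachable states
  n0 = b.(b.((0 + 0) | (0 + 0)) | (0 | 0 | a.0 + c.(0 + 0))) has moves —b→ n1
  n1 = b.((0 + 0) | (0 + 0)) | (0 | 0 | a.0 + c.(0 + 0)) has moves —a→ n2, —b→ n3, —c→ n4
  n2 = b.((0 + 0) | (0 + 0)) | (0 | 0 | 0) has moves —b→ n5
  n3 = (0 + 0) | (0 + 0) | (0 | 0 | a.0 + c.(0 + 0)) has moves —a→ n5, —c→ n6
  n4 = b.((0 + 0) | (0 + 0)) | (0 + 0) has moves —b→ n6
  n5 = (0 + 0) | (0 + 0) | (0 | 0 | 0) has moves ·
  n6 = (0 + 0) | (0 + 0) | (0 + 0) has moves ·
Bisimilarity quotient blocks:
  B0 = {m0}
  B1 = {m1}
  B2 = {m3, m4}
  B3 = {m5, m6, n5, n6}
  B4 = {m2, n3}
  B5 = {n0}
  B6 = {n1}
  B7 = {n2, n4}
m0 ∈ B0, n0 ∈ B5 → different blocks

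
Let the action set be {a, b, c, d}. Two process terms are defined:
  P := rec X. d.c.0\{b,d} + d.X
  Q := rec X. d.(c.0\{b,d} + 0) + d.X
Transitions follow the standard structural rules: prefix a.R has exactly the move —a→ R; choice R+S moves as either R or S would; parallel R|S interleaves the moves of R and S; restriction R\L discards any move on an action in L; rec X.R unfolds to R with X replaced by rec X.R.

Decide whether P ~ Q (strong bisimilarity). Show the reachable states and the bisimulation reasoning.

P's transition system — 3 states:
  s0 = rec X. d.c.0\{b,d} + d.X → =d=> s0, =d=> s1
  s1 = c.0\{b,d} → =c=> s2
  s2 = 0\{b,d} → ∅
Q's transition system — 3 states:
  t0 = rec X. d.(c.0\{b,d} + 0) + d.X → =d=> t0, =d=> t1
  t1 = c.0\{b,d} + 0 → =c=> t2
  t2 = 0\{b,d} → ∅
Partition-refinement fixed point:
  B0 = {s0, t0}
  B1 = {s1, t1}
  B2 = {s2, t2}
s0 ∈ B0, t0 ∈ B0 → same block

YES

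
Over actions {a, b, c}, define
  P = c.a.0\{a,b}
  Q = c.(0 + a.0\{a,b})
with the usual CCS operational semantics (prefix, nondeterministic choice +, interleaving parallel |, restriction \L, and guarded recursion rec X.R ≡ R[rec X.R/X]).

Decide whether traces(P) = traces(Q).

Reachable graph of P (3 states):
  m0 = c.a.0\{a,b} has moves --c--▸ m1
  m1 = a.0\{a,b} has moves --a--▸ m2
  m2 = 0\{a,b} has moves (no moves)
Reachable graph of Q (3 states):
  n0 = c.(0 + a.0\{a,b}) has moves --c--▸ n1
  n1 = 0 + a.0\{a,b} has moves --a--▸ n2
  n2 = 0\{a,b} has moves (no moves)
Bisimilarity quotient blocks:
  B0 = {m0, n0}
  B1 = {m1, n1}
  B2 = {m2, n2}
m0 ∈ B0, n0 ∈ B0 → same block
Bisimilar ⇒ trace-equivalent.

traces(P) = traces(Q)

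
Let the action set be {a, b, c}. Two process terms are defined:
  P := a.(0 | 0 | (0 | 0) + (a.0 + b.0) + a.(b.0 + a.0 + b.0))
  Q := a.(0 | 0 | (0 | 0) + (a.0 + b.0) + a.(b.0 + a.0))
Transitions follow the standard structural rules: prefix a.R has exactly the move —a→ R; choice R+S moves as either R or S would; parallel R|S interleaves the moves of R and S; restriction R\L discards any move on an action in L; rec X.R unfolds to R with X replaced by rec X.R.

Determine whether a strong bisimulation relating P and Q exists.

P's transition system — 4 states:
  u0 = a.(0 | 0 | (0 | 0) + (a.0 + b.0) + a.(b.0 + a.0 + b.0)) ⊢ -a-> u1
  u1 = 0 | 0 | (0 | 0) + (a.0 + b.0) + a.(b.0 + a.0 + b.0) ⊢ -a-> u2, -a-> u3, -b-> u2
  u2 = 0 ⊢ (no moves)
  u3 = b.0 + a.0 + b.0 ⊢ -a-> u2, -b-> u2
Q's transition system — 4 states:
  v0 = a.(0 | 0 | (0 | 0) + (a.0 + b.0) + a.(b.0 + a.0)) ⊢ -a-> v1
  v1 = 0 | 0 | (0 | 0) + (a.0 + b.0) + a.(b.0 + a.0) ⊢ -a-> v2, -a-> v3, -b-> v2
  v2 = 0 ⊢ (no moves)
  v3 = b.0 + a.0 ⊢ -a-> v2, -b-> v2
Partition-refinement fixed point:
  B0 = {u0, v0}
  B1 = {u1, v1}
  B2 = {u2, v2}
  B3 = {u3, v3}
u0 ∈ B0, v0 ∈ B0 → same block

P ~ Q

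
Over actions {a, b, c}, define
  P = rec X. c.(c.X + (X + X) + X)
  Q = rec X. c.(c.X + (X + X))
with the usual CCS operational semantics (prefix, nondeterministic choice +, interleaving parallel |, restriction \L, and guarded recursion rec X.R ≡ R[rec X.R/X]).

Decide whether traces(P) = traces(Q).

traces(P) = traces(Q)

P's transition system — 2 states:
  m0 = rec X. c.(c.X + (X + X) + X) → -c-> m1
  m1 = c.(rec X. c.(c.X + (X + X) + X)) + ((rec X. c.(c.X + (X + X) + X)) + (rec X. c.(c.X + (X + X) + X))) + (rec X. c.(c.X + (X + X) + X)) → -c-> m0, -c-> m1
Q's transition system — 2 states:
  n0 = rec X. c.(c.X + (X + X)) → -c-> n1
  n1 = c.(rec X. c.(c.X + (X + X))) + ((rec X. c.(c.X + (X + X))) + (rec X. c.(c.X + (X + X)))) → -c-> n0, -c-> n1
Partition-refinement fixed point:
  B0 = {m0, m1, n0, n1}
m0 ∈ B0, n0 ∈ B0 → same block
Bisimilar ⇒ trace-equivalent.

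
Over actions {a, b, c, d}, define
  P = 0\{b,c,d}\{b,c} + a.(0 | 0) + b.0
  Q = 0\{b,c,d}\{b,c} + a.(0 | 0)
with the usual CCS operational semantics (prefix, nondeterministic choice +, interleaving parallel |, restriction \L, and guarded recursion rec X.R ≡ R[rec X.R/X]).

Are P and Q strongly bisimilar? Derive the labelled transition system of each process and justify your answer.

P ≁ Q

Reachable graph of P (3 states):
  s0 = 0\{b,c,d}\{b,c} + a.(0 | 0) + b.0 ⊢ ··a··> s1, ··b··> s2
  s1 = 0 | 0 ⊢ ∅
  s2 = 0 ⊢ ∅
Reachable graph of Q (2 states):
  t0 = 0\{b,c,d}\{b,c} + a.(0 | 0) ⊢ ··a··> t1
  t1 = 0 | 0 ⊢ ∅
Coarsest stable partition (strong bisimilarity classes):
  B0 = {s0}
  B1 = {s1, s2, t1}
  B2 = {t0}
s0 ∈ B0, t0 ∈ B2 → different blocks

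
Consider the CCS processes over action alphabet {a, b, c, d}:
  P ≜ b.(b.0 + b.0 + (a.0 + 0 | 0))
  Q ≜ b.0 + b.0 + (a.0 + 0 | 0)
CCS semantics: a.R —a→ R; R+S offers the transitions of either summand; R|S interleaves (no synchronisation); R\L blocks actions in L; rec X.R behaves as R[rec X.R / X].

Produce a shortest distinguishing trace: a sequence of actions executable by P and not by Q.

LTS(P): 3 reachable states
  m0 = b.(b.0 + b.0 + (a.0 + 0 | 0)) → —b→ m1
  m1 = b.0 + b.0 + (a.0 + 0 | 0) → —a→ m2, —b→ m2
  m2 = 0 → deadlocked
LTS(Q): 2 reachable states
  n0 = b.0 + b.0 + (a.0 + 0 | 0) → —a→ n1, —b→ n1
  n1 = 0 → deadlocked
Trace ⟨ba⟩ through P, begin at {m0}:
  after b @ step 1: {m1}
  after a @ step 2: {m2}
  — P admits the full trace.
Trace ⟨ba⟩ through Q, begin at {n0}:
  after b @ step 1: {n1}
  after a @ step 2: ∅ (Q stuck)

ba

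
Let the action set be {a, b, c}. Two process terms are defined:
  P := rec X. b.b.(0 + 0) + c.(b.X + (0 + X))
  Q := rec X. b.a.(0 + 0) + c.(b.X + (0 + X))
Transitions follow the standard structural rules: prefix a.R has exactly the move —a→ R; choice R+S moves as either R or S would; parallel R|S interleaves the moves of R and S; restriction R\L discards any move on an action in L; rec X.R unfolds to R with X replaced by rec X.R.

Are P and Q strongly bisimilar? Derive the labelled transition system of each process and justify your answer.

LTS(P): 4 reachable states
  s0 = rec X. b.b.(0 + 0) + c.(b.X + (0 + X)) → —b→ s1, —c→ s2
  s1 = b.(0 + 0) → —b→ s3
  s2 = b.(rec X. b.b.(0 + 0) + c.(b.X + (0 + X))) + (0 + (rec X. b.b.(0 + 0) + c.(b.X + (0 + X)))) → —b→ s0, —b→ s1, —c→ s2
  s3 = 0 + 0 → ·
LTS(Q): 4 reachable states
  t0 = rec X. b.a.(0 + 0) + c.(b.X + (0 + X)) → —b→ t1, —c→ t2
  t1 = a.(0 + 0) → —a→ t3
  t2 = b.(rec X. b.a.(0 + 0) + c.(b.X + (0 + X))) + (0 + (rec X. b.a.(0 + 0) + c.(b.X + (0 + X)))) → —b→ t0, —b→ t1, —c→ t2
  t3 = 0 + 0 → ·
Bisimilarity quotient blocks:
  B0 = {s0}
  B1 = {s1}
  B2 = {s3, t3}
  B3 = {s2}
  B4 = {t0}
  B5 = {t2}
  B6 = {t1}
s0 ∈ B0, t0 ∈ B4 → different blocks

P ≁ Q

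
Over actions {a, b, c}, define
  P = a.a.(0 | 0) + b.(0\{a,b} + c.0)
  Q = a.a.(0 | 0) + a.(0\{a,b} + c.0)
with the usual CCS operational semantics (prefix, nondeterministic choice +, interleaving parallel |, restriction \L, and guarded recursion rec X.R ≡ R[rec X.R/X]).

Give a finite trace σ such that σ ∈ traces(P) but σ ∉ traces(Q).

P's transition system — 5 states:
  s0 = a.a.(0 | 0) + b.(0\{a,b} + c.0) | —a→ s1, —b→ s2
  s1 = a.(0 | 0) | —a→ s3
  s2 = 0\{a,b} + c.0 | —c→ s4
  s3 = 0 | 0 | stopped
  s4 = 0 | stopped
Q's transition system — 5 states:
  t0 = a.a.(0 | 0) + a.(0\{a,b} + c.0) | —a→ t1, —a→ t2
  t1 = 0\{a,b} + c.0 | —c→ t3
  t2 = a.(0 | 0) | —a→ t4
  t3 = 0 | stopped
  t4 = 0 | 0 | stopped
Run σ = ⟨b⟩ on P: start {s0}
  step 1 (b): {s2}
  — P admits the full trace.
Run σ = ⟨b⟩ on Q: start {t0}
  step 1 (b): no successor for Q

b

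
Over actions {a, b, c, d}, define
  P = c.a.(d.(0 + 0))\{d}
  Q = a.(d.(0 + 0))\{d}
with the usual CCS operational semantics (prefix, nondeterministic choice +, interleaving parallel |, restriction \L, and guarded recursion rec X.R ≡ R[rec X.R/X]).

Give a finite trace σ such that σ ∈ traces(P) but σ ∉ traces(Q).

Reachable graph of P (3 states):
  s0 = c.a.(d.(0 + 0))\{d} | =c=> s1
  s1 = a.(d.(0 + 0))\{d} | =a=> s2
  s2 = (d.(0 + 0))\{d} | stopped
Reachable graph of Q (2 states):
  t0 = a.(d.(0 + 0))\{d} | =a=> t1
  t1 = (d.(0 + 0))\{d} | stopped
Executing c from P (initial set {s0}):
  step 1 (c): {s1}
  P completes σ.
Executing c from Q (initial set {t0}):
  step 1 (c): ∅ (Q stuck)

c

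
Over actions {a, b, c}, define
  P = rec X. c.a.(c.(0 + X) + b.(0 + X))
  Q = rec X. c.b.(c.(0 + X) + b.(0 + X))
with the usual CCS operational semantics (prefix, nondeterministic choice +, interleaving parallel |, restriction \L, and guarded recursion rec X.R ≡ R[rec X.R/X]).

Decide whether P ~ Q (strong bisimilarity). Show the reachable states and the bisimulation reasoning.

NO

Reachable graph of P (4 states):
  p0 = rec X. c.a.(c.(0 + X) + b.(0 + X)) :: =c=> p1
  p1 = a.(c.(0 + (rec X. c.a.(c.(0 + X) + b.(0 + X)))) + b.(0 + (rec X. c.a.(c.(0 + X) + b.(0 + X))))) :: =a=> p2
  p2 = c.(0 + (rec X. c.a.(c.(0 + X) + b.(0 + X)))) + b.(0 + (rec X. c.a.(c.(0 + X) + b.(0 + X)))) :: =b=> p3, =c=> p3
  p3 = 0 + (rec X. c.a.(c.(0 + X) + b.(0 + X))) :: =c=> p1
Reachable graph of Q (4 states):
  q0 = rec X. c.b.(c.(0 + X) + b.(0 + X)) :: =c=> q1
  q1 = b.(c.(0 + (rec X. c.b.(c.(0 + X) + b.(0 + X)))) + b.(0 + (rec X. c.b.(c.(0 + X) + b.(0 + X))))) :: =b=> q2
  q2 = c.(0 + (rec X. c.b.(c.(0 + X) + b.(0 + X)))) + b.(0 + (rec X. c.b.(c.(0 + X) + b.(0 + X)))) :: =b=> q3, =c=> q3
  q3 = 0 + (rec X. c.b.(c.(0 + X) + b.(0 + X))) :: =c=> q1
Coarsest stable partition (strong bisimilarity classes):
  B0 = {p0, p3}
  B1 = {p1}
  B2 = {p2}
  B3 = {q0, q3}
  B4 = {q1}
  B5 = {q2}
p0 ∈ B0, q0 ∈ B3 → different blocks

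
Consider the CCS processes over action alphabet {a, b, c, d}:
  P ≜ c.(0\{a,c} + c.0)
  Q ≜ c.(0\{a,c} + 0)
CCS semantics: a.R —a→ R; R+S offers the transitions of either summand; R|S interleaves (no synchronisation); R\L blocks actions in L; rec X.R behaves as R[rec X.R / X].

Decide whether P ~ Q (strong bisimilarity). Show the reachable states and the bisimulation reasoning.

P's transition system — 3 states:
  u0 = c.(0\{a,c} + c.0) has moves -c-> u1
  u1 = 0\{a,c} + c.0 has moves -c-> u2
  u2 = 0 has moves stopped
Q's transition system — 2 states:
  v0 = c.(0\{a,c} + 0) has moves -c-> v1
  v1 = 0\{a,c} + 0 has moves stopped
Coarsest stable partition (strong bisimilarity classes):
  B0 = {u0}
  B1 = {u1, v0}
  B2 = {u2, v1}
u0 ∈ B0, v0 ∈ B1 → different blocks

P ≁ Q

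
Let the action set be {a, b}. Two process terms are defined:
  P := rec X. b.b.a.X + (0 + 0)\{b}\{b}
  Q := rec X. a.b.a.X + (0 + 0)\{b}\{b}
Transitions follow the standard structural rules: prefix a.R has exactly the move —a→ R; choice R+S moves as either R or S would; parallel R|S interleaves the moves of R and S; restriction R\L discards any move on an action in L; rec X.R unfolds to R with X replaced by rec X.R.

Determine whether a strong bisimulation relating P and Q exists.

P's transition system — 3 states:
  p0 = rec X. b.b.a.X + (0 + 0)\{b}\{b} | =b=> p1
  p1 = b.a.(rec X. b.b.a.X + (0 + 0)\{b}\{b}) | =b=> p2
  p2 = a.(rec X. b.b.a.X + (0 + 0)\{b}\{b}) | =a=> p0
Q's transition system — 3 states:
  q0 = rec X. a.b.a.X + (0 + 0)\{b}\{b} | =a=> q1
  q1 = b.a.(rec X. a.b.a.X + (0 + 0)\{b}\{b}) | =b=> q2
  q2 = a.(rec X. a.b.a.X + (0 + 0)\{b}\{b}) | =a=> q0
Bisimilarity quotient blocks:
  B0 = {p0}
  B1 = {p1}
  B2 = {p2}
  B3 = {q0}
  B4 = {q1}
  B5 = {q2}
p0 ∈ B0, q0 ∈ B3 → different blocks

not bisimilar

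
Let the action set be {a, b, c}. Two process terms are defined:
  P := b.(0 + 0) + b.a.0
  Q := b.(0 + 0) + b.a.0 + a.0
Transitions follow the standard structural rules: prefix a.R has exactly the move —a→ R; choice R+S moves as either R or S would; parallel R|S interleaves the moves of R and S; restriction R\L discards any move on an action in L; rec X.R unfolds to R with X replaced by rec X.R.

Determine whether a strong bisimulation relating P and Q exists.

LTS(P): 4 reachable states
  p0 = b.(0 + 0) + b.a.0 → ··b··> p1, ··b··> p2
  p1 = 0 + 0 → deadlocked
  p2 = a.0 → ··a··> p3
  p3 = 0 → deadlocked
LTS(Q): 4 reachable states
  q0 = b.(0 + 0) + b.a.0 + a.0 → ··a··> q1, ··b··> q2, ··b··> q3
  q1 = 0 → deadlocked
  q2 = 0 + 0 → deadlocked
  q3 = a.0 → ··a··> q1
Partition-refinement fixed point:
  B0 = {p0}
  B1 = {p2, q3}
  B2 = {p1, p3, q1, q2}
  B3 = {q0}
p0 ∈ B0, q0 ∈ B3 → different blocks

NO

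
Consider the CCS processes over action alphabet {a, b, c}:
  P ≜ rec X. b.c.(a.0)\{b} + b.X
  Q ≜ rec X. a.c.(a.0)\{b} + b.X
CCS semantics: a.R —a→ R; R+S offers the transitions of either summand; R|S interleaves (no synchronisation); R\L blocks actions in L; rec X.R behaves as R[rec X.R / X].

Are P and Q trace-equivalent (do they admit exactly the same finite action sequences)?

P's transition system — 4 states:
  u0 = rec X. b.c.(a.0)\{b} + b.X has moves =b=> u0, =b=> u1
  u1 = c.(a.0)\{b} has moves =c=> u2
  u2 = (a.0)\{b} has moves =a=> u3
  u3 = 0\{b} has moves ∅
Q's transition system — 4 states:
  v0 = rec X. a.c.(a.0)\{b} + b.X has moves =a=> v1, =b=> v0
  v1 = c.(a.0)\{b} has moves =c=> v2
  v2 = (a.0)\{b} has moves =a=> v3
  v3 = 0\{b} has moves ∅
Trace ⟨bc⟩ through P, begin at {u0}:
  step 1 (b): {u0, u1}
  step 2 (c): {u2}
  P completes σ.
Trace ⟨bc⟩ through Q, begin at {v0}:
  step 1 (b): {v0}
  step 2 (c): ∅ (Q stuck)

traces(P) ≠ traces(Q) — witness ⟨bc⟩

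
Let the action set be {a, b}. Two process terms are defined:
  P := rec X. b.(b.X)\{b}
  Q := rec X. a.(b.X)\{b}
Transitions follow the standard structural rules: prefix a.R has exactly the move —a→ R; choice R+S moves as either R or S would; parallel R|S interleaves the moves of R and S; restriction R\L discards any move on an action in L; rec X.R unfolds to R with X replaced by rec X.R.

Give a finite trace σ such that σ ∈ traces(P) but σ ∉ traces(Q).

b

Reachable graph of P (2 states):
  s0 = rec X. b.(b.X)\{b} :: —b→ s1
  s1 = (b.(rec X. b.(b.X)\{b}))\{b} :: ·
Reachable graph of Q (2 states):
  t0 = rec X. a.(b.X)\{b} :: —a→ t1
  t1 = (b.(rec X. a.(b.X)\{b}))\{b} :: ·
Executing b from P (initial set {s0}):
  after b @ step 1: {s1}
  — P admits the full trace.
Executing b from Q (initial set {t0}):
  after b @ step 1: no successor for Q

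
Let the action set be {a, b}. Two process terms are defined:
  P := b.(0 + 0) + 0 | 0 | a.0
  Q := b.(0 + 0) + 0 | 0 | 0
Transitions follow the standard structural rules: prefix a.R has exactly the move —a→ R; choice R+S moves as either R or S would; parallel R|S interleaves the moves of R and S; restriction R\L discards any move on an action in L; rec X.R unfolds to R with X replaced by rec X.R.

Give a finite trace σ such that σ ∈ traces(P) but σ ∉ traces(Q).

a

Reachable graph of P (3 states):
  m0 = b.(0 + 0) + 0 | 0 | a.0 has moves =a=> m1, =b=> m2
  m1 = 0 | 0 | 0 has moves stopped
  m2 = 0 + 0 has moves stopped
Reachable graph of Q (2 states):
  n0 = b.(0 + 0) + 0 | 0 | 0 has moves =b=> n1
  n1 = 0 + 0 has moves stopped
Executing a from P (initial set {m0}):
  [1] a ⇒ {m1}
  ✓ P
Executing a from Q (initial set {n0}):
  [1] a ⇒ ∅  — Q cannot continue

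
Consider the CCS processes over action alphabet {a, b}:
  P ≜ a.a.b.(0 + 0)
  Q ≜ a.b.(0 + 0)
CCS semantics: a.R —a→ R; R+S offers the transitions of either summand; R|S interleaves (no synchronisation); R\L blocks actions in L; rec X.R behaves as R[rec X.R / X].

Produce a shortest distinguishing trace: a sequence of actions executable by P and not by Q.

P's transition system — 4 states:
  p0 = a.a.b.(0 + 0) has moves --a--▸ p1
  p1 = a.b.(0 + 0) has moves --a--▸ p2
  p2 = b.(0 + 0) has moves --b--▸ p3
  p3 = 0 + 0 has moves ·
Q's transition system — 3 states:
  q0 = a.b.(0 + 0) has moves --a--▸ q1
  q1 = b.(0 + 0) has moves --b--▸ q2
  q2 = 0 + 0 has moves ·
Trace ⟨aa⟩ through P, begin at {p0}:
  after a @ step 1: {p1}
  after a @ step 2: {p2}
  P completes σ.
Trace ⟨aa⟩ through Q, begin at {q0}:
  after a @ step 1: {q1}
  after a @ step 2: ∅ (Q stuck)

aa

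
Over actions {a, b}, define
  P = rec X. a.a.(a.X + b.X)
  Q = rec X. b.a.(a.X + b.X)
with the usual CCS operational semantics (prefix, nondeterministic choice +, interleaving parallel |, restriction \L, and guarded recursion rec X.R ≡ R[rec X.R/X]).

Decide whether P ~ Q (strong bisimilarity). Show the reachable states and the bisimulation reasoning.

NO

P's transition system — 3 states:
  u0 = rec X. a.a.(a.X + b.X) ⊢ ··a··> u1
  u1 = a.(a.(rec X. a.a.(a.X + b.X)) + b.(rec X. a.a.(a.X + b.X))) ⊢ ··a··> u2
  u2 = a.(rec X. a.a.(a.X + b.X)) + b.(rec X. a.a.(a.X + b.X)) ⊢ ··a··> u0, ··b··> u0
Q's transition system — 3 states:
  v0 = rec X. b.a.(a.X + b.X) ⊢ ··b··> v1
  v1 = a.(a.(rec X. b.a.(a.X + b.X)) + b.(rec X. b.a.(a.X + b.X))) ⊢ ··a··> v2
  v2 = a.(rec X. b.a.(a.X + b.X)) + b.(rec X. b.a.(a.X + b.X)) ⊢ ··a··> v0, ··b··> v0
Coarsest stable partition (strong bisimilarity classes):
  B0 = {u0}
  B1 = {u1}
  B2 = {u2}
  B3 = {v0}
  B4 = {v1}
  B5 = {v2}
u0 ∈ B0, v0 ∈ B3 → different blocks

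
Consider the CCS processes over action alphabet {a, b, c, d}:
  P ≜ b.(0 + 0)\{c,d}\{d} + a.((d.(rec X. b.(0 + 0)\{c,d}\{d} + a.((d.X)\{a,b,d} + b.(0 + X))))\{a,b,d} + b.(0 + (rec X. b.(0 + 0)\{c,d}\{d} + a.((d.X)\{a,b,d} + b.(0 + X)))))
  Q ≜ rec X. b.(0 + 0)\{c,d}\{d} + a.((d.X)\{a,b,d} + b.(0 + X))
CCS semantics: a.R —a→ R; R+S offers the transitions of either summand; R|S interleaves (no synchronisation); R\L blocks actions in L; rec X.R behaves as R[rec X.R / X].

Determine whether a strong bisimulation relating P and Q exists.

YES

Reachable graph of P (4 states):
  m0 = b.(0 + 0)\{c,d}\{d} + a.((d.(rec X. b.(0 + 0)\{c,d}\{d} + a.((d.X)\{a,b,d} + b.(0 + X))))\{a,b,d} + b.(0 + (rec X. b.(0 + 0)\{c,d}\{d} + a.((d.X)\{a,b,d} + b.(0 + X))))) → -a-> m1, -b-> m2
  m1 = (d.(rec X. b.(0 + 0)\{c,d}\{d} + a.((d.X)\{a,b,d} + b.(0 + X))))\{a,b,d} + b.(0 + (rec X. b.(0 + 0)\{c,d}\{d} + a.((d.X)\{a,b,d} + b.(0 + X)))) → -b-> m3
  m2 = (0 + 0)\{c,d}\{d} → ·
  m3 = 0 + (rec X. b.(0 + 0)\{c,d}\{d} + a.((d.X)\{a,b,d} + b.(0 + X))) → -a-> m1, -b-> m2
Reachable graph of Q (4 states):
  n0 = rec X. b.(0 + 0)\{c,d}\{d} + a.((d.X)\{a,b,d} + b.(0 + X)) → -a-> n1, -b-> n2
  n1 = (d.(rec X. b.(0 + 0)\{c,d}\{d} + a.((d.X)\{a,b,d} + b.(0 + X))))\{a,b,d} + b.(0 + (rec X. b.(0 + 0)\{c,d}\{d} + a.((d.X)\{a,b,d} + b.(0 + X)))) → -b-> n3
  n2 = (0 + 0)\{c,d}\{d} → ·
  n3 = 0 + (rec X. b.(0 + 0)\{c,d}\{d} + a.((d.X)\{a,b,d} + b.(0 + X))) → -a-> n1, -b-> n2
Coarsest stable partition (strong bisimilarity classes):
  B0 = {m0, m3, n0, n3}
  B1 = {m1, n1}
  B2 = {m2, n2}
m0 ∈ B0, n0 ∈ B0 → same block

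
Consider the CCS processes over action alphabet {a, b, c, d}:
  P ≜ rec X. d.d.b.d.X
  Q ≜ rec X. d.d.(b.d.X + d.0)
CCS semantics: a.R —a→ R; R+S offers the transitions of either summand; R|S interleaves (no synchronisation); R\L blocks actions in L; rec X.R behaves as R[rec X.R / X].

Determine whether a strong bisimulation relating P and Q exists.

LTS(P): 4 reachable states
  m0 = rec X. d.d.b.d.X has moves =d=> m1
  m1 = d.b.d.(rec X. d.d.b.d.X) has moves =d=> m2
  m2 = b.d.(rec X. d.d.b.d.X) has moves =b=> m3
  m3 = d.(rec X. d.d.b.d.X) has moves =d=> m0
LTS(Q): 5 reachable states
  n0 = rec X. d.d.(b.d.X + d.0) has moves =d=> n1
  n1 = d.(b.d.(rec X. d.d.(b.d.X + d.0)) + d.0) has moves =d=> n2
  n2 = b.d.(rec X. d.d.(b.d.X + d.0)) + d.0 has moves =b=> n3, =d=> n4
  n3 = d.(rec X. d.d.(b.d.X + d.0)) has moves =d=> n0
  n4 = 0 has moves deadlocked
Coarsest stable partition (strong bisimilarity classes):
  B0 = {m0}
  B1 = {m1}
  B2 = {m2}
  B3 = {m3}
  B4 = {n0}
  B5 = {n1}
  B6 = {n2}
  B7 = {n4}
  B8 = {n3}
m0 ∈ B0, n0 ∈ B4 → different blocks

P ≁ Q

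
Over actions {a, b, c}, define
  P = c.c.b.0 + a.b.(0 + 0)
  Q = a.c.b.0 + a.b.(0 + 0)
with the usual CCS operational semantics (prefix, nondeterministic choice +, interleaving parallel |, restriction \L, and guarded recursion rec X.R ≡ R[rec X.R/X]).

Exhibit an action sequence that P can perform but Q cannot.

Reachable graph of P (6 states):
  s0 = c.c.b.0 + a.b.(0 + 0) has moves —a→ s1, —c→ s2
  s1 = b.(0 + 0) has moves —b→ s3
  s2 = c.b.0 has moves —c→ s4
  s3 = 0 + 0 has moves ·
  s4 = b.0 has moves —b→ s5
  s5 = 0 has moves ·
Reachable graph of Q (6 states):
  t0 = a.c.b.0 + a.b.(0 + 0) has moves —a→ t1, —a→ t2
  t1 = b.(0 + 0) has moves —b→ t3
  t2 = c.b.0 has moves —c→ t4
  t3 = 0 + 0 has moves ·
  t4 = b.0 has moves —b→ t5
  t5 = 0 has moves ·
Trace ⟨c⟩ through P, begin at {s0}:
  step 1 (c): {s2}
  P completes σ.
Trace ⟨c⟩ through Q, begin at {t0}:
  step 1 (c): ∅ (Q stuck)

c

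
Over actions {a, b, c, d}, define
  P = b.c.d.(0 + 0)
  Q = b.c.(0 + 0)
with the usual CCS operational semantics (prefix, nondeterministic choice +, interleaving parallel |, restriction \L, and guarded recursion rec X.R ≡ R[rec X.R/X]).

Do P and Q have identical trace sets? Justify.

trace-distinct — witness ⟨bcd⟩

LTS(P): 4 reachable states
  u0 = b.c.d.(0 + 0) :: ··b··> u1
  u1 = c.d.(0 + 0) :: ··c··> u2
  u2 = d.(0 + 0) :: ··d··> u3
  u3 = 0 + 0 :: stopped
LTS(Q): 3 reachable states
  v0 = b.c.(0 + 0) :: ··b··> v1
  v1 = c.(0 + 0) :: ··c··> v2
  v2 = 0 + 0 :: stopped
Trace ⟨bcd⟩ through P, begin at {u0}:
  after b @ step 1: {u1}
  after c @ step 2: {u2}
  after d @ step 3: {u3}
  ✓ P
Trace ⟨bcd⟩ through Q, begin at {v0}:
  after b @ step 1: {v1}
  after c @ step 2: {v2}
  after d @ step 3: ∅  — Q cannot continue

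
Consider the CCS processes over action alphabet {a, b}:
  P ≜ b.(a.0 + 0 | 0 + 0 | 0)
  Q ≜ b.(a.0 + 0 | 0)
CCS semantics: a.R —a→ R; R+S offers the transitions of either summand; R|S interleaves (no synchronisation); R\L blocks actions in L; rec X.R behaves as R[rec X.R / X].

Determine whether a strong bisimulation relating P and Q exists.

P ~ Q

P's transition system — 3 states:
  p0 = b.(a.0 + 0 | 0 + 0 | 0) ⊢ -b-> p1
  p1 = a.0 + 0 | 0 + 0 | 0 ⊢ -a-> p2
  p2 = 0 ⊢ ∅
Q's transition system — 3 states:
  q0 = b.(a.0 + 0 | 0) ⊢ -b-> q1
  q1 = a.0 + 0 | 0 ⊢ -a-> q2
  q2 = 0 ⊢ ∅
Partition-refinement fixed point:
  B0 = {p0, q0}
  B1 = {p1, q1}
  B2 = {p2, q2}
p0 ∈ B0, q0 ∈ B0 → same block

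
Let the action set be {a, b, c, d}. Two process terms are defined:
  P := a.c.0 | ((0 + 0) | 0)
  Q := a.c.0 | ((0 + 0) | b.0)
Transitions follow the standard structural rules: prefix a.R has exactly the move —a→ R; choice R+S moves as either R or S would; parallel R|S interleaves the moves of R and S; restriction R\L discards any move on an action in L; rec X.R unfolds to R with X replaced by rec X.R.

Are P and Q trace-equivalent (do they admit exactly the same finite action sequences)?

LTS(P): 3 reachable states
  p0 = a.c.0 | ((0 + 0) | 0) ⊢ --a--▸ p1
  p1 = c.0 | ((0 + 0) | 0) ⊢ --c--▸ p2
  p2 = 0 | ((0 + 0) | 0) ⊢ (no moves)
LTS(Q): 6 reachable states
  q0 = a.c.0 | ((0 + 0) | b.0) ⊢ --a--▸ q1, --b--▸ q2
  q1 = c.0 | ((0 + 0) | b.0) ⊢ --b--▸ q3, --c--▸ q4
  q2 = a.c.0 | ((0 + 0) | 0) ⊢ --a--▸ q3
  q3 = c.0 | ((0 + 0) | 0) ⊢ --c--▸ q5
  q4 = 0 | ((0 + 0) | b.0) ⊢ --b--▸ q5
  q5 = 0 | ((0 + 0) | 0) ⊢ (no moves)
Trace ⟨b⟩ through Q, begin at {q0}:
  after b @ step 1: {q2}
  ✓ Q
Trace ⟨b⟩ through P, begin at {p0}:
  after b @ step 1: ∅  — P cannot continue

trace-distinct — witness ⟨b⟩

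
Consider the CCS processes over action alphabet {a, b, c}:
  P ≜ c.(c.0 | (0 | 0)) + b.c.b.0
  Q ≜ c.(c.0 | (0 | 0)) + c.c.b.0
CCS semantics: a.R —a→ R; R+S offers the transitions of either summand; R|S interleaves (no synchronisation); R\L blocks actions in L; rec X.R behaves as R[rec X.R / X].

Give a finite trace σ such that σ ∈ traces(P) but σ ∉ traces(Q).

LTS(P): 6 reachable states
  s0 = c.(c.0 | (0 | 0)) + b.c.b.0 :: ··b··> s1, ··c··> s2
  s1 = c.b.0 :: ··c··> s3
  s2 = c.0 | (0 | 0) :: ··c··> s4
  s3 = b.0 :: ··b··> s5
  s4 = 0 | (0 | 0) :: stopped
  s5 = 0 :: stopped
LTS(Q): 6 reachable states
  t0 = c.(c.0 | (0 | 0)) + c.c.b.0 :: ··c··> t1, ··c··> t2
  t1 = c.0 | (0 | 0) :: ··c··> t3
  t2 = c.b.0 :: ··c··> t4
  t3 = 0 | (0 | 0) :: stopped
  t4 = b.0 :: ··b··> t5
  t5 = 0 :: stopped
Trace ⟨b⟩ through P, begin at {s0}:
  [1] b ⇒ {s1}
  — P admits the full trace.
Trace ⟨b⟩ through Q, begin at {t0}:
  [1] b ⇒ ∅  — Q cannot continue

b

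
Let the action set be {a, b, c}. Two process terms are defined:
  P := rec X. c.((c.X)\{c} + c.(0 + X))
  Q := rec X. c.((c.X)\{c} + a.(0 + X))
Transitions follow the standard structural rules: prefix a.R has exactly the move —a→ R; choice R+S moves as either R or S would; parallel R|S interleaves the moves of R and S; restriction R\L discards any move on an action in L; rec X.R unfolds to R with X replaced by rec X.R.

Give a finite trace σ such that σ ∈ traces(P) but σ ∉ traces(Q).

cc

P's transition system — 3 states:
  p0 = rec X. c.((c.X)\{c} + c.(0 + X)) has moves —c→ p1
  p1 = (c.(rec X. c.((c.X)\{c} + c.(0 + X))))\{c} + c.(0 + (rec X. c.((c.X)\{c} + c.(0 + X)))) has moves —c→ p2
  p2 = 0 + (rec X. c.((c.X)\{c} + c.(0 + X))) has moves —c→ p1
Q's transition system — 3 states:
  q0 = rec X. c.((c.X)\{c} + a.(0 + X)) has moves —c→ q1
  q1 = (c.(rec X. c.((c.X)\{c} + a.(0 + X))))\{c} + a.(0 + (rec X. c.((c.X)\{c} + a.(0 + X)))) has moves —a→ q2
  q2 = 0 + (rec X. c.((c.X)\{c} + a.(0 + X))) has moves —c→ q1
Trace ⟨cc⟩ through P, begin at {p0}:
  after c @ step 1: {p1}
  after c @ step 2: {p2}
  — P admits the full trace.
Trace ⟨cc⟩ through Q, begin at {q0}:
  after c @ step 1: {q1}
  after c @ step 2: no successor for Q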